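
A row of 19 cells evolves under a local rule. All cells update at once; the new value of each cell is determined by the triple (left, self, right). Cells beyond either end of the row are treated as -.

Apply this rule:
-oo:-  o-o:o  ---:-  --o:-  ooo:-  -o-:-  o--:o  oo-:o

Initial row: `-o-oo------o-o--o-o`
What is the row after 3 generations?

generation 1: --o-oo------o-o--o-
generation 2: ---o-oo------o-o--o
generation 3: ----o-oo------o-o--

----o-oo------o-o--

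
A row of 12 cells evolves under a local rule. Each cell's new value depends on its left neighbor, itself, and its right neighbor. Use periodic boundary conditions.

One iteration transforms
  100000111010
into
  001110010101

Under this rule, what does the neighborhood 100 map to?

At position 1 the neighborhood is 100; the next row has 0 there.

0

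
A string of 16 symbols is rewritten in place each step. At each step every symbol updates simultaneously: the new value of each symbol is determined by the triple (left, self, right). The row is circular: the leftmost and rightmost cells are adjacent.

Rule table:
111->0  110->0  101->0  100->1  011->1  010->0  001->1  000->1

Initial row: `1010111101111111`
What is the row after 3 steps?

0000010000100000

0000100001000000
1111011110111111
0000010000100000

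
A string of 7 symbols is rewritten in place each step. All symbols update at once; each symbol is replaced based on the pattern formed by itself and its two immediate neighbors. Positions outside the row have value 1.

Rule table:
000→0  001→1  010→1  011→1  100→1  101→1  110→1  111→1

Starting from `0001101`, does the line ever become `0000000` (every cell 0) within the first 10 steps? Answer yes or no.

step 1: 1011111
step 2: 1111111
step 3: 1111111  (fixed point — unchanged through step 10)
step 10 is 1111111, still not uniform 0

no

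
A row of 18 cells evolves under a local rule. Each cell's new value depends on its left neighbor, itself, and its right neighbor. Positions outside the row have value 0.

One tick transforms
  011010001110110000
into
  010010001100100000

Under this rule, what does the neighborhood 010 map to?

1

At position 4 the neighborhood is 010; the next row has 1 there.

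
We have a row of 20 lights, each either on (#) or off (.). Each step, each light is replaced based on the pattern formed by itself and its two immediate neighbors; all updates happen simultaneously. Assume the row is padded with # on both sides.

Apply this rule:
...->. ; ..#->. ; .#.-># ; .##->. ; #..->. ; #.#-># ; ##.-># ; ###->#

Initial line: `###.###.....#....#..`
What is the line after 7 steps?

####.##.....#....#..
#####.#.....#....#..
#######.....#....#..
#######.....#....#..  (fixed point — unchanged through step 7)

#######.....#....#..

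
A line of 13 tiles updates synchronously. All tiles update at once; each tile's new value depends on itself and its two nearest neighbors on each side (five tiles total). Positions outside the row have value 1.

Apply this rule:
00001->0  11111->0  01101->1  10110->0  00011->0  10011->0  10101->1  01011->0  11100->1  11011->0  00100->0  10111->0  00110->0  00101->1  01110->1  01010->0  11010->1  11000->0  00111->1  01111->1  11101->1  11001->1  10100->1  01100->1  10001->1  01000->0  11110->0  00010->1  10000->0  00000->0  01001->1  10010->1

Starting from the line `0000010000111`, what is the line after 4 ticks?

0000100000110
0001000000010
0110000000110
0010000000010

0010000000010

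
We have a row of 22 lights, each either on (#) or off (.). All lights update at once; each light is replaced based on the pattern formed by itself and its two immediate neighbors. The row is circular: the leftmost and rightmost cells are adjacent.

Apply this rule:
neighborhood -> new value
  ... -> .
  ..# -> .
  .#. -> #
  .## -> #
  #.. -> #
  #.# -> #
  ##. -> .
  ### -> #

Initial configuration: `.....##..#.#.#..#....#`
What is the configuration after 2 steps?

#....#.#.######.##...#
.#...#########.##.#..#

.#...#########.##.#..#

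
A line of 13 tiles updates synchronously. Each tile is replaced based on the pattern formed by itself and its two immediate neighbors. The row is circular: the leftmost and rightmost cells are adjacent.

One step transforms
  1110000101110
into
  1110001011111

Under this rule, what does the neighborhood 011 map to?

1

At position 0 the neighborhood is 011; the next row has 1 there.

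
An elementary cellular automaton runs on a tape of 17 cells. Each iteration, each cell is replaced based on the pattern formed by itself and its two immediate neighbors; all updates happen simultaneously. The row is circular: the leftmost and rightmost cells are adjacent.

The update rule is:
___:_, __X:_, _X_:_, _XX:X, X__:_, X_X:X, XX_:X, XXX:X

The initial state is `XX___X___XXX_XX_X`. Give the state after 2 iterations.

XX_______XXXXXXXX
XX_______XXXXXXXX

XX_______XXXXXXXX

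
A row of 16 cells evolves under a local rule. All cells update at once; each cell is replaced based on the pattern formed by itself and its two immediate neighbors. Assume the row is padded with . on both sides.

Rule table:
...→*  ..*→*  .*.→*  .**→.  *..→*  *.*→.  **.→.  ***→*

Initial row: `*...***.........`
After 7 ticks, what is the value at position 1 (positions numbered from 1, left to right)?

****.*.*********
.**..*..*******.
*..*****.*****.*
***.***...***..*
.*...*.***.*.***
******..*..*..*.
.****.**********
position 1 holds .

.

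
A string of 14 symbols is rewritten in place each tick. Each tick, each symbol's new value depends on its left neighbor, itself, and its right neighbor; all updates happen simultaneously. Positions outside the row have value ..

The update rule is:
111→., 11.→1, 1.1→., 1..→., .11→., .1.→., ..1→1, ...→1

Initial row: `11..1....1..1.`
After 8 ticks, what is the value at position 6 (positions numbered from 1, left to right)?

.

tick 1: .1.1..111..1..
tick 2: 1....1..1.1..1
tick 3: ..111..1....1.
tick 4: 11..1.1..111..
tick 5: .1.1....1..1.1
tick 6: 1....111..1...
tick 7: ..111..1.1..11
tick 8: 11..1.1....1.1
position 6 holds .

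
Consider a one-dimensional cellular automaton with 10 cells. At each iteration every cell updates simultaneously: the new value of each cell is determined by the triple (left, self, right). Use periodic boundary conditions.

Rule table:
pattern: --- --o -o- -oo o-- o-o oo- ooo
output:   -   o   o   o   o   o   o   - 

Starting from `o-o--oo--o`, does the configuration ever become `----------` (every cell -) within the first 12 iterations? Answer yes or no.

oooooooooo
----------
all cells are - at iteration 2

yes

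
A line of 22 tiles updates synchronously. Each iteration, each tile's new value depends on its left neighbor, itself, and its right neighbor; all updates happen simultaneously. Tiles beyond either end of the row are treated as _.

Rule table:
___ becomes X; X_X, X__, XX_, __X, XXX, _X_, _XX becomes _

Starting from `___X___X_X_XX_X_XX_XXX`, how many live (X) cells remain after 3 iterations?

XX___X________________
___X___XXXXXXXXXXXXXXX
XX___X________________
count of X: 3

3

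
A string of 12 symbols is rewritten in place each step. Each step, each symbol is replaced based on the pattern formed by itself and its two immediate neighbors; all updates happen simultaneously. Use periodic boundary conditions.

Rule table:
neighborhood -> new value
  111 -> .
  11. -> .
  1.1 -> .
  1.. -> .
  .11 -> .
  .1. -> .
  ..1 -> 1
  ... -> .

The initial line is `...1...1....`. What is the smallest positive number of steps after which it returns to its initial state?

..1...1.....
.1...1......
1...1.......
...1.......1
..1.......1.
.1.......1..
1.......1...
.......1...1
......1...1.
.....1...1..
....1...1...
...1...1....

12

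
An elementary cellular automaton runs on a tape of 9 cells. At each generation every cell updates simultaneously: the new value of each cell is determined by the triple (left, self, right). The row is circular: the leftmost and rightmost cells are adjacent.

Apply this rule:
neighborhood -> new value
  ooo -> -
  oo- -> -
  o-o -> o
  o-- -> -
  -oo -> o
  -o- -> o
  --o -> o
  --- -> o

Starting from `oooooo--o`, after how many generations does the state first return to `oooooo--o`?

generation 1: -------oo
generation 2: -ooooooo-
generation 3: oo-------
generation 4: o--oooooo
generation 5: --oo-----
generation 6: ooo--oooo
generation 7: ----oo---
generation 8: ooooo--oo
generation 9: ------oo-
generation 10: ooooooo--
generation 11: o-------o
generation 12: --ooooooo
generation 13: -oo------
generation 14: oo--ooooo
generation 15: ---oo----
generation 16: oooo--ooo
generation 17: -----oo--
generation 18: oooooo--o

18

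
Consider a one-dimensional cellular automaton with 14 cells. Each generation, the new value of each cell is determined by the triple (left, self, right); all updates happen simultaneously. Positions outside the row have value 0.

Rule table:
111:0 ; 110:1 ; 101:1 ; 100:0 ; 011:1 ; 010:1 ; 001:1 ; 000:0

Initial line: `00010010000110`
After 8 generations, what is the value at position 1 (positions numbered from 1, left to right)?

00110110001110
01111110011010
11000010111110
11000111100010
11001100100110
11011101101110
11110111111010
10011100001110
position 1 holds 1

1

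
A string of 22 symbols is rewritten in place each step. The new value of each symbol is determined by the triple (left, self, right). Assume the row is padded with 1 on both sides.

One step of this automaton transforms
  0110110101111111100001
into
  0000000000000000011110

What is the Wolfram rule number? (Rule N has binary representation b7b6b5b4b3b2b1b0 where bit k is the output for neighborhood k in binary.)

19

position 10: 111 → 0  (bit 7 = 0)
position 2: 110 → 0  (bit 6 = 0)
position 0: 101 → 0  (bit 5 = 0)
position 17: 100 → 1  (bit 4 = 1)
position 1: 011 → 0  (bit 3 = 0)
position 7: 010 → 0  (bit 2 = 0)
position 20: 001 → 1  (bit 1 = 1)
position 18: 000 → 1  (bit 0 = 1)
bits b7..b0 = 00010011 = 19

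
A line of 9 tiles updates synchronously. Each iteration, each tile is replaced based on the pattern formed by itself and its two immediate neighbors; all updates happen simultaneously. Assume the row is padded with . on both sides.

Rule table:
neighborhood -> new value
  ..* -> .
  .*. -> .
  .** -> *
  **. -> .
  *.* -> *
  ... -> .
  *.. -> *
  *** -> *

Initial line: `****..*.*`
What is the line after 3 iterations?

***.*..*.
**.*.*..*
*.*.*.*..

*.*.*.*..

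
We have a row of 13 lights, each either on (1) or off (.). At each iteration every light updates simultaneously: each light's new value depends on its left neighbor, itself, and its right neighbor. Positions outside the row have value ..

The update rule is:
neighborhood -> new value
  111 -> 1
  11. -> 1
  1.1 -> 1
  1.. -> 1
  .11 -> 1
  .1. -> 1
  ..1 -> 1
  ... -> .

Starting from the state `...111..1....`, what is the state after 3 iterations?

111111111111.

iteration 1: ..11111111...
iteration 2: .1111111111..
iteration 3: 111111111111.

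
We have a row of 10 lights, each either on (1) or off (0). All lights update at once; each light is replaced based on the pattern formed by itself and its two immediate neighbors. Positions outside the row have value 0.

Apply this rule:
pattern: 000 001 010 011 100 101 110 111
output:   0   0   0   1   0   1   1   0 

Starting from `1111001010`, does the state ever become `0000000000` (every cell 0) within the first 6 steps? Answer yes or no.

yes

1001000100
0000000000
all cells are 0 at step 2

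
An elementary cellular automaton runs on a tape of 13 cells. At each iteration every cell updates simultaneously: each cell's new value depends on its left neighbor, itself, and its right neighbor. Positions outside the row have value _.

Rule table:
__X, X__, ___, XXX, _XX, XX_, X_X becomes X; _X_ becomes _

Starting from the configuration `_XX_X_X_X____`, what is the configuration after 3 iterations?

XXXXXX_XXXXXX

XXXX_X_X_XXXX
XXXXX_X_XXXXX
XXXXXX_XXXXXX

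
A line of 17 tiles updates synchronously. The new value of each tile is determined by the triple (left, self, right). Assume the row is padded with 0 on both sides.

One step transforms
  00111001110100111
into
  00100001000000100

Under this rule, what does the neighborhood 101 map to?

At position 10 the neighborhood is 101; the next row has 0 there.

0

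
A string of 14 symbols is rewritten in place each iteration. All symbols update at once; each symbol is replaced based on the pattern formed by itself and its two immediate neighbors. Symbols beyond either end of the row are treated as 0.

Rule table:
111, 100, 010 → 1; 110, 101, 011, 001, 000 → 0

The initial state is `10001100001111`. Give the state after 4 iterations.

00001000110001

11000010000110
00100011000001
00110000100001
00001000110001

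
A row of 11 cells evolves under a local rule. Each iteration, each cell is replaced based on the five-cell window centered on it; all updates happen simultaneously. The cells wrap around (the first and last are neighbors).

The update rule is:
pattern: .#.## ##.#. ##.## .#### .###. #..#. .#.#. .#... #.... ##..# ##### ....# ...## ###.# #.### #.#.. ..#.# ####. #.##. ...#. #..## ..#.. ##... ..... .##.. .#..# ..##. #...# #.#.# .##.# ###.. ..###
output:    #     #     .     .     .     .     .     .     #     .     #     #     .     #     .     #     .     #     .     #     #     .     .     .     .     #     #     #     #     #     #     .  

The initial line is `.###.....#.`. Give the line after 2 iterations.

#..#.#.##.#
.....##.#..

.....##.#..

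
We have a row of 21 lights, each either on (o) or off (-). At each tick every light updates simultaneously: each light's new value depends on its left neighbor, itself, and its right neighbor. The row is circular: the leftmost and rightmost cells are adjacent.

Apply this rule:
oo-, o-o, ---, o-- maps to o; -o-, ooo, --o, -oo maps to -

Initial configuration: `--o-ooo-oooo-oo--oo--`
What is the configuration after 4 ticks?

o--o--oo---oo-oo--ooo
oo--o--ooo--oo-oo----
-oo--o---oo--oo-oooo-
--oo--oo--oo--oo---oo

--oo--oo--oo--oo---oo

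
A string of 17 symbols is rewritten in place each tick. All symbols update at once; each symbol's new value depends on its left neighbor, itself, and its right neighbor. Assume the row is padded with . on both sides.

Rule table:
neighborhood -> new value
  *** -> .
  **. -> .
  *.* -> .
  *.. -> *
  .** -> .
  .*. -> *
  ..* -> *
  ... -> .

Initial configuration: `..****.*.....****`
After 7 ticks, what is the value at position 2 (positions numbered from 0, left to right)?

tick 1: .*.....**...*....
tick 2: ***...*..*.***...
tick 3: ...*.*****....*..
tick 4: ..**......*..***.
tick 5: .*..*....****...*
tick 6: ******..*....*.**
tick 7: ......****..**...
position 2 holds .

.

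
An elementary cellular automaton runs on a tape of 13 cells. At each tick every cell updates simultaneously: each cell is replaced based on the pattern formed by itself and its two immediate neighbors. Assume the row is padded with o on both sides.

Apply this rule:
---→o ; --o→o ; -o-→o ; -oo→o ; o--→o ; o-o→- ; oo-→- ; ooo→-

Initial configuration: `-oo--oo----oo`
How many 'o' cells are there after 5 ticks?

11

-o-ooo-ooooo-
-o-o---o-----
-o-oooooooooo
-o-o---------
-o-oooooooooo
count of o: 11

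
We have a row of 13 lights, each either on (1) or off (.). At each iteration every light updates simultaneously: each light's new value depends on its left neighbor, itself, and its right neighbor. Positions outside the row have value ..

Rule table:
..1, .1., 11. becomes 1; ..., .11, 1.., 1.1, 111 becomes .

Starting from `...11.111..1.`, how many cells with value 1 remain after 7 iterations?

..1.1...1.11.
.11.1..11..1.
1.1.1.1.1.11.
1.1.1.1.1..1.
1.1.1.1.1.11.  (repeats iteration 3; period 2)
iteration 7: 1.1.1.1.1.11.
count of 1: 7

7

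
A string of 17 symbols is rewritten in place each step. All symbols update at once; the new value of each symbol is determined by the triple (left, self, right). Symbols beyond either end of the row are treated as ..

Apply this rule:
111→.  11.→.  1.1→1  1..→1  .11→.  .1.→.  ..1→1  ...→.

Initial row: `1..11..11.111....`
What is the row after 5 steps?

step 1: .11..11..1...1...
step 2: 1..11..11.1.1.1..
step 3: .11..11..1.1.1.1.
step 4: 1..11..11.1.1.1.1
step 5: .11..11..1.1.1.1.

.11..11..1.1.1.1.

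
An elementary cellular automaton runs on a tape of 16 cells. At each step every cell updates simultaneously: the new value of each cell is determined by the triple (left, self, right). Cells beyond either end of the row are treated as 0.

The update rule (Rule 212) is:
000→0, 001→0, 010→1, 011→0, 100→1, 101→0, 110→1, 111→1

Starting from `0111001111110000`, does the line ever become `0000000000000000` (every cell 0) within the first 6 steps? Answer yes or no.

no

0011100111111000
0001110011111100
0000111001111110
0000011100111111
0000001110011111
0000000111001111
step 6 is 0000000111001111, still not uniform 0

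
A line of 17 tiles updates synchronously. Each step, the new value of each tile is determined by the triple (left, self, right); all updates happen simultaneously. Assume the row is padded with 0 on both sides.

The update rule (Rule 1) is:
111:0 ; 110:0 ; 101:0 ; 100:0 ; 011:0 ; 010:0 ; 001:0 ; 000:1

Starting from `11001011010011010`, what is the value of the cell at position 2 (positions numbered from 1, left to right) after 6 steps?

00000000000000000
11111111111111111
00000000000000000  (repeats step 1; period 2)
step 6: 11111111111111111
position 2 holds 1

1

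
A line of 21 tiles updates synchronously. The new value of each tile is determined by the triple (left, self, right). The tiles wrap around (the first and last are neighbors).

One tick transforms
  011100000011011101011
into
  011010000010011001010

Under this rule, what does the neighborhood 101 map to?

0

At position 0 the neighborhood is 101; the next row has 0 there.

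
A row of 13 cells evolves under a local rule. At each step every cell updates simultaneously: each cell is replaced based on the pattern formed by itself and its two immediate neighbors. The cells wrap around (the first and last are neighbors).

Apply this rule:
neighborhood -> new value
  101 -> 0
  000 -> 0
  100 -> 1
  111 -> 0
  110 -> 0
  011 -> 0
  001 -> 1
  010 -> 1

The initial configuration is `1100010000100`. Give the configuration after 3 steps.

0001001001001

0010111001111
1110000110000
0001001001001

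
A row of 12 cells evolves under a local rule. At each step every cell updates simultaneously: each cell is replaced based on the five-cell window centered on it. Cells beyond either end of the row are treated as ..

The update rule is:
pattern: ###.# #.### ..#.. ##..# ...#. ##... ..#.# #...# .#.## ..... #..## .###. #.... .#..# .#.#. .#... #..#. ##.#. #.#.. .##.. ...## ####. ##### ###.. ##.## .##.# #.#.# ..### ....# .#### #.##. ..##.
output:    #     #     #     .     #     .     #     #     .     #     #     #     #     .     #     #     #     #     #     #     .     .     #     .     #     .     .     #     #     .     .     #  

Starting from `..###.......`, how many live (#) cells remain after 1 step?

9

#.##..######
count of #: 9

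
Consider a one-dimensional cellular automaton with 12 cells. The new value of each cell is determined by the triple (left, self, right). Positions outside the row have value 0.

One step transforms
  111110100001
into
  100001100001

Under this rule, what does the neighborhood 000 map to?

At position 8 the neighborhood is 000; the next row has 0 there.

0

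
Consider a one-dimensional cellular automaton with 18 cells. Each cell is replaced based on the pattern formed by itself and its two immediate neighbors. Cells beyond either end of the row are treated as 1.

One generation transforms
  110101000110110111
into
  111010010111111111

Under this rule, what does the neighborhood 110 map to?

At position 1 the neighborhood is 110; the next row has 1 there.

1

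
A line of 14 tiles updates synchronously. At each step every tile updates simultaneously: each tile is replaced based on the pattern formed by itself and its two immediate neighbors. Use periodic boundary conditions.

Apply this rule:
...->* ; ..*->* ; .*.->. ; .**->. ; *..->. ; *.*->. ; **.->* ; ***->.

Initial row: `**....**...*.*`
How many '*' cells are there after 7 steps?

6

step 1: .*.***.*.**...
step 2: *....*....*.**
step 3: *.***..***....
step 4: ....*.*..*.***
step 5: .***....*....*
step 6: ...*.***..***.
step 7: ***....*.*..*.
count of *: 6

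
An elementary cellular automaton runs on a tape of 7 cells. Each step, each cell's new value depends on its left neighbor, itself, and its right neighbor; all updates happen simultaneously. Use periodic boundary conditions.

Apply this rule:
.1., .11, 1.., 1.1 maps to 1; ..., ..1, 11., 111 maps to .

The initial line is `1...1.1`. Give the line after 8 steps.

.1..111

step 1: .1..111
step 2: 111.1..
step 3: 1..111.
step 4: 11.1..1
step 5: ..111.1
step 6: 1.1..11
step 7: .111.1.
step 8: .1..111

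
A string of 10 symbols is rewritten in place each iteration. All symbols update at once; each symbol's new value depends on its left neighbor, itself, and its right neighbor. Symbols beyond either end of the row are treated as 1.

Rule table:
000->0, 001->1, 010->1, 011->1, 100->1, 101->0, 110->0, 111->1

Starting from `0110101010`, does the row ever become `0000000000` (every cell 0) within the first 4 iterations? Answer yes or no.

0100101010
0111101010
0111001010
0110111010
iteration 4 is 0110111010, still not uniform 0

no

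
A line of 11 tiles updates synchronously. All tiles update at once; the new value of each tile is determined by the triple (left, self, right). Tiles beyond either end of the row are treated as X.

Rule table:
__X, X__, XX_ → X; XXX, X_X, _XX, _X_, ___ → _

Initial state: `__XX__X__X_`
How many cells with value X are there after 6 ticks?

5

XX_XXX_XX__
_X___X__XXX
__X_X_XX___
XX_____XX_X
_XX___X_X__
__XX_X___XX
count of X: 5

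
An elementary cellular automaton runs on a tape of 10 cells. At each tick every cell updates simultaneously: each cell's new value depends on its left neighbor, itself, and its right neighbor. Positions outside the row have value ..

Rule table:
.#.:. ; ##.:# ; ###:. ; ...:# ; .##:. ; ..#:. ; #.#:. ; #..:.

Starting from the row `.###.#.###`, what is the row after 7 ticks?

##.....#..

...#.....#
##...###..
.#.#...#.#
.....#....
####...###
...#.#...#
##.....#..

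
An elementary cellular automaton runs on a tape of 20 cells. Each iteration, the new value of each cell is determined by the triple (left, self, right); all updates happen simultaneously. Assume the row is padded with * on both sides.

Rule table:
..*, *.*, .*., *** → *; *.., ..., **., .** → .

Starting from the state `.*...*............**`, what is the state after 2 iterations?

iteration 1: **..**...........*.*
iteration 2: *..*............***.

*..*............***.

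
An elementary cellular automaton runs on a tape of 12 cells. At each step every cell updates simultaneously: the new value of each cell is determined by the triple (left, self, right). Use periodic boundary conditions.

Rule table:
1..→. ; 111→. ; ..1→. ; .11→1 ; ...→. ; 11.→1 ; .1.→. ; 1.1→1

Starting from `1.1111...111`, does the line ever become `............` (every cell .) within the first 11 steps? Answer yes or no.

yes

step 1: 111..1...1..
step 2: 1.1.........
step 3: .1..........
step 4: ............
all cells are . at step 4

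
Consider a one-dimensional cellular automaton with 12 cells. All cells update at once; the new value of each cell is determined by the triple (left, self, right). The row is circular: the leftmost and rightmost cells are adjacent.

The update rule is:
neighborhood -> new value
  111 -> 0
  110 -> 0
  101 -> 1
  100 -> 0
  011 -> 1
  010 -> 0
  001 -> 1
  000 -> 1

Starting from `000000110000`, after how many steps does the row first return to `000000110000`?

12

111111100111
000000001100
111111111001
000000000011
011111111110
110000000000
100111111111
001100000000
111001111111
000011000000
111110011111
000000110000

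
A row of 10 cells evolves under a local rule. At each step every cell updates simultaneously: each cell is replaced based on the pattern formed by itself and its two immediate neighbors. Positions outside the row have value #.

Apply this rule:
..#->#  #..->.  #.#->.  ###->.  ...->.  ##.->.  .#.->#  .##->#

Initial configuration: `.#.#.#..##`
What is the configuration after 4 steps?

step 1: .#.#.#.##.
step 2: .#.#.#.#..
step 3: .#.#.#.#.#
step 4: .#.#.#.#.#

.#.#.#.#.#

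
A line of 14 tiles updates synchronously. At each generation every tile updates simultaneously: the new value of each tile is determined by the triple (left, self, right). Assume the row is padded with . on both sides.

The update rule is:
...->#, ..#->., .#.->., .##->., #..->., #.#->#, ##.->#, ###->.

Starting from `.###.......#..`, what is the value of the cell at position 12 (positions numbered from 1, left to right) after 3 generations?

...#.#####...#
##..#....#.#..
.#....##..#..#
position 12 holds .

.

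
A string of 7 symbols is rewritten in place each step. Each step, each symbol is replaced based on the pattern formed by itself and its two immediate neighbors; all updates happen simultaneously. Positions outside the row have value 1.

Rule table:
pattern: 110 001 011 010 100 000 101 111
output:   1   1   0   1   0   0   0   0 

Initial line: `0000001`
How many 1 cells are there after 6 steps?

3

0000010
0000110
0001010
0011010
0101010
0101010
count of 1: 3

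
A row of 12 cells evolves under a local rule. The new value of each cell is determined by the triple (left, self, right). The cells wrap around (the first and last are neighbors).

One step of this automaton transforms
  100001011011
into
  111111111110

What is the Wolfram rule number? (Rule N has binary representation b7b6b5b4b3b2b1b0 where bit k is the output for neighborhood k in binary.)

127

position 11: 111 → 0  (bit 7 = 0)
position 0: 110 → 1  (bit 6 = 1)
position 6: 101 → 1  (bit 5 = 1)
position 1: 100 → 1  (bit 4 = 1)
position 7: 011 → 1  (bit 3 = 1)
position 5: 010 → 1  (bit 2 = 1)
position 4: 001 → 1  (bit 1 = 1)
position 2: 000 → 1  (bit 0 = 1)
bits b7..b0 = 01111111 = 127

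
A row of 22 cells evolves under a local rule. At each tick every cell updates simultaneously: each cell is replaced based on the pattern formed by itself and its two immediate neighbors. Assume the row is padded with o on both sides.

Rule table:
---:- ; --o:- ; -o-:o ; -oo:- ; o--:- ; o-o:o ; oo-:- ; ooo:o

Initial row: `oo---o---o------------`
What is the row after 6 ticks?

o----o---o------------
-----o---o------------
-----o---o------------  (fixed point — unchanged through tick 6)

-----o---o------------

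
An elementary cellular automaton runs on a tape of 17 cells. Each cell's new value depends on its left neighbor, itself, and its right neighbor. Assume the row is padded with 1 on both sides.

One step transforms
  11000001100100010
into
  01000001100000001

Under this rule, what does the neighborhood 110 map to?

1

At position 1 the neighborhood is 110; the next row has 1 there.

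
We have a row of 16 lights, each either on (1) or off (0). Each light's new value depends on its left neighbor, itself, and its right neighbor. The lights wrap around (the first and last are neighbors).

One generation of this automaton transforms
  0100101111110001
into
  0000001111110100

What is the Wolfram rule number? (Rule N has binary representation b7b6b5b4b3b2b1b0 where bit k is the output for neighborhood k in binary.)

position 7: 111 → 1  (bit 7 = 1)
position 11: 110 → 1  (bit 6 = 1)
position 0: 101 → 0  (bit 5 = 0)
position 2: 100 → 0  (bit 4 = 0)
position 6: 011 → 1  (bit 3 = 1)
position 1: 010 → 0  (bit 2 = 0)
position 3: 001 → 0  (bit 1 = 0)
position 13: 000 → 1  (bit 0 = 1)
bits b7..b0 = 11001001 = 201

201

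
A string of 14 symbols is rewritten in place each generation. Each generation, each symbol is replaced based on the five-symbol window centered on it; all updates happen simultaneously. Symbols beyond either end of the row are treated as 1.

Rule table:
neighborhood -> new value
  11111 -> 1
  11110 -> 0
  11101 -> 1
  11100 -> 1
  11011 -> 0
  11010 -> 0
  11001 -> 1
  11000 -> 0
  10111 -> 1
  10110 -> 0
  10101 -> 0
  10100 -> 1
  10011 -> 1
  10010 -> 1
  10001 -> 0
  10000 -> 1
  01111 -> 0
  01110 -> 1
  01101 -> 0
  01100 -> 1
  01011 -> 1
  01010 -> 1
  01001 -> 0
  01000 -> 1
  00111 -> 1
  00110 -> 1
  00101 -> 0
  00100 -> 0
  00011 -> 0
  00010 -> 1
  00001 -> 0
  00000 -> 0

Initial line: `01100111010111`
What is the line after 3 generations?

00111111001101
11101101111001
10100001001111

10100001001111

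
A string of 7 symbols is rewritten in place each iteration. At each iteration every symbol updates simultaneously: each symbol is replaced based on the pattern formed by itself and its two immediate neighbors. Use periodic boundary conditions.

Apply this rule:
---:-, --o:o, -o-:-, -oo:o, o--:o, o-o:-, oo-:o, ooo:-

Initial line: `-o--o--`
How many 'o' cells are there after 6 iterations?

o-oo-o-
--oo---
-oooo--
oo--oo-
oooooo-
o----o-
count of o: 2

2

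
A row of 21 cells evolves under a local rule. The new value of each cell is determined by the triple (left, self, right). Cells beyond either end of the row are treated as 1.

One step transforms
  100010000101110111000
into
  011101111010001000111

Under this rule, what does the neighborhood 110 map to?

At position 0 the neighborhood is 110; the next row has 0 there.

0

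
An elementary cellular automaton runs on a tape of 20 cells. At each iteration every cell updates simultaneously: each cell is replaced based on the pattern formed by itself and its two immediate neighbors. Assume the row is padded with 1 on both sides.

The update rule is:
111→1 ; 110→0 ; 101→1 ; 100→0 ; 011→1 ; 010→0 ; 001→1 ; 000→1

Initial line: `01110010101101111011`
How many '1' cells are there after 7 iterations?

16

11100101011011110111
11001010110111101111
10010101101111011111
00101011011110111111
01010110111101111111
10101101111011111111
01011011110111111111
count of 1: 16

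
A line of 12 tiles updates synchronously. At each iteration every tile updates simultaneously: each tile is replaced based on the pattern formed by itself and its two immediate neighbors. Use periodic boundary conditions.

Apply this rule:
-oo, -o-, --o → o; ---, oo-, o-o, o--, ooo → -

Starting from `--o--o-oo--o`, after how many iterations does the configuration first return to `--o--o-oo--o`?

12

iteration 1: -oo-oo-o--oo
iteration 2: -o--o--o-oo-
iteration 3: oo-oo-oo-o--
iteration 4: o--o--o--o-o
iteration 5: --oo-oo-oo-o
iteration 6: -oo--o--o--o
iteration 7: -o--oo-oo-oo
iteration 8: -o-oo--o--o-
iteration 9: oo-o--oo-oo-
iteration 10: o--o-oo--o--
iteration 11: o-oo-o--oo-o
iteration 12: --o--o-oo--o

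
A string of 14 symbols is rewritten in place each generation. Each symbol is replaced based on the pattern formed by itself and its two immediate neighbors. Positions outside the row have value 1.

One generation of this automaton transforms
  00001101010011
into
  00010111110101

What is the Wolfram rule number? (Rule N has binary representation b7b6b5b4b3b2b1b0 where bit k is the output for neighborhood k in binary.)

230

position 13: 111 → 1  (bit 7 = 1)
position 5: 110 → 1  (bit 6 = 1)
position 6: 101 → 1  (bit 5 = 1)
position 0: 100 → 0  (bit 4 = 0)
position 4: 011 → 0  (bit 3 = 0)
position 7: 010 → 1  (bit 2 = 1)
position 3: 001 → 1  (bit 1 = 1)
position 1: 000 → 0  (bit 0 = 0)
bits b7..b0 = 11100110 = 230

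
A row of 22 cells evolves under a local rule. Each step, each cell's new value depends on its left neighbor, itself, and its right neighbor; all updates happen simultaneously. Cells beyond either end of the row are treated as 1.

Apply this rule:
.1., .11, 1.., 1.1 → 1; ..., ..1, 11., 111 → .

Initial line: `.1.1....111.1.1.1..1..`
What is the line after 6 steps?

11111...1..1111111.11.
.....1..11.1......11.1
1....11.1.111.....1.11
.1...1.1111..1....111.
111..111...1.11...1..1
...1.1..1..111.1..11.1

...1.1..1..111.1..11.1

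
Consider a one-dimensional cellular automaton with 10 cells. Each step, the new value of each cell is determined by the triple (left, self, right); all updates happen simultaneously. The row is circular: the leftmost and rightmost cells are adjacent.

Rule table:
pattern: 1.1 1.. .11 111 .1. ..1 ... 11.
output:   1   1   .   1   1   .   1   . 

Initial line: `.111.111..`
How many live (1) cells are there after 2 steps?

step 1: ..1.1.1.11
step 2: 1.111111..
count of 1: 7

7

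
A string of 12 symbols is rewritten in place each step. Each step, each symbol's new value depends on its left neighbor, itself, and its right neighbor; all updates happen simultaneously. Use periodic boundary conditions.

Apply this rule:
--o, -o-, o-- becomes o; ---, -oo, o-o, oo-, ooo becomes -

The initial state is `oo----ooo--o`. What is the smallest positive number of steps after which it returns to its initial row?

--o--o---oo-
-oooooo-o--o
--------oooo
o------o----
oo----ooo--o

5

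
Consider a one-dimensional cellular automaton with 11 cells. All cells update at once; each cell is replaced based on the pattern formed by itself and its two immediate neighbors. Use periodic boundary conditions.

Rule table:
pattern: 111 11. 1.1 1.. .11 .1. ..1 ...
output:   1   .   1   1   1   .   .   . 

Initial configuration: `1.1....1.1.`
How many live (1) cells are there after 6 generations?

.1.1....1.1
1.1.1....1.
.1.1.1....1
1.1.1.1....
.1.1.1.1...
..1.1.1.1..
count of 1: 4

4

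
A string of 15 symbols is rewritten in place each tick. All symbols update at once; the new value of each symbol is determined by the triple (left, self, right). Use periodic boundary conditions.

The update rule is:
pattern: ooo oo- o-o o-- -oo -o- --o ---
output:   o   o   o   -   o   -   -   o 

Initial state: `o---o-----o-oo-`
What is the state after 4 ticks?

--o---ooo--oooo
----o-ooo--oooo
-oo--oooo--oooo
ooo--oooo--oooo

ooo--oooo--oooo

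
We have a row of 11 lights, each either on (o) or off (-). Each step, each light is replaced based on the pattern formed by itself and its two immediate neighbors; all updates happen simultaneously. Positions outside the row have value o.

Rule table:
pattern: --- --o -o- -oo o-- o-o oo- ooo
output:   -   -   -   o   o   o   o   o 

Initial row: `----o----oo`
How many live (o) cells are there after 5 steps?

o----o---oo
oo----o--oo
ooo----o-oo
oooo----ooo
ooooo---ooo
count of o: 8

8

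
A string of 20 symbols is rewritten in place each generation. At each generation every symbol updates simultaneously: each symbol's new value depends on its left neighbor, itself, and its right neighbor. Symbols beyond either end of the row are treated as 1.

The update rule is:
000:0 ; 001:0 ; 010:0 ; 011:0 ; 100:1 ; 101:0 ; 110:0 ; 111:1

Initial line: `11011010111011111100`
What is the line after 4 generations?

10000000010001111010
01000000001000110000
00100000000100001000
10010000000010000100

10010000000010000100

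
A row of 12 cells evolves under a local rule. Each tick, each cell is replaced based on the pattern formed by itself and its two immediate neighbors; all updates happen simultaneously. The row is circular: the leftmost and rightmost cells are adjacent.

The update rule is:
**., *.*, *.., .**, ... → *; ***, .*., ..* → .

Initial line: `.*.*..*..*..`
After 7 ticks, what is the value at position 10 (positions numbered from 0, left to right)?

tick 1: ..*.*..*..**
tick 2: *..*.*..*.**
tick 3: **..*.*..**.
tick 4: ***..*.*.***
tick 5: ..**..*.**..
tick 6: *.***..*****
tick 7: ***.**.*....
position 10 holds .

.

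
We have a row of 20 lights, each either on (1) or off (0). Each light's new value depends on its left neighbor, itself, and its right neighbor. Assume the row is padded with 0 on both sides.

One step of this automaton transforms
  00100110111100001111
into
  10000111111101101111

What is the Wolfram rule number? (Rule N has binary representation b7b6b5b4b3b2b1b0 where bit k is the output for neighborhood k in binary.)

233

position 9: 111 → 1  (bit 7 = 1)
position 6: 110 → 1  (bit 6 = 1)
position 7: 101 → 1  (bit 5 = 1)
position 3: 100 → 0  (bit 4 = 0)
position 5: 011 → 1  (bit 3 = 1)
position 2: 010 → 0  (bit 2 = 0)
position 1: 001 → 0  (bit 1 = 0)
position 0: 000 → 1  (bit 0 = 1)
bits b7..b0 = 11101001 = 233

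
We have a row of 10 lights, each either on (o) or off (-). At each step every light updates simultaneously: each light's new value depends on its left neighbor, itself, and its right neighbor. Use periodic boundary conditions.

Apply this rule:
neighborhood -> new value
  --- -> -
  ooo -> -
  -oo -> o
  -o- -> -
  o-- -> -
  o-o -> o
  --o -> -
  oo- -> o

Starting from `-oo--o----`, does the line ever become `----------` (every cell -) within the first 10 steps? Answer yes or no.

no

step 1: -oo-------
step 2: -oo-------  (fixed point — unchanged through step 10)
step 10 is -oo-------, still not uniform -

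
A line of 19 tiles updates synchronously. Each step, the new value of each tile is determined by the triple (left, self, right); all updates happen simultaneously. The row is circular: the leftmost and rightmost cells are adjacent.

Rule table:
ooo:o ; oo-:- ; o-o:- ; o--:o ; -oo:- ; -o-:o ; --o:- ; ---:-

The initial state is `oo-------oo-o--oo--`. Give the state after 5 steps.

--o---------oo---o-
--oo----------o--oo
o---o---------oo---
oo--oo----------o--
--o---o---------oo-

--o---o---------oo-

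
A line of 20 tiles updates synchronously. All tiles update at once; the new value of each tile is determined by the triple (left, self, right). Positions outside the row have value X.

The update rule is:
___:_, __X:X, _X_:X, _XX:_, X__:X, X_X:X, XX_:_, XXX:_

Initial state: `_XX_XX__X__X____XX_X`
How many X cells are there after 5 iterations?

iteration 1: X__X__XXXXXXX__X__X_
iteration 2: _XXXXX_______XXXXXXX
iteration 3: X_____X_____X_______
iteration 4: _X___XXX___XXX_____X
iteration 5: XXX_X___X_X___X___X_
count of X: 8

8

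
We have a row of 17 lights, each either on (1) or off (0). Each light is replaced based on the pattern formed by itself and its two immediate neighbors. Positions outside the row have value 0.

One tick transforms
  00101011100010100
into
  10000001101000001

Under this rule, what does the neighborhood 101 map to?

0

At position 3 the neighborhood is 101; the next row has 0 there.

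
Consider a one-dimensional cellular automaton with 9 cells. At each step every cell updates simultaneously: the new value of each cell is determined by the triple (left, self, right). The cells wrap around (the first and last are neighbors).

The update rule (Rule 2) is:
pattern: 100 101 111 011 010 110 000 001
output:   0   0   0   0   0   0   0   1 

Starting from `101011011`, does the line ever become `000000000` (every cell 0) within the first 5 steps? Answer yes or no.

yes

000000000
all cells are 0 at step 1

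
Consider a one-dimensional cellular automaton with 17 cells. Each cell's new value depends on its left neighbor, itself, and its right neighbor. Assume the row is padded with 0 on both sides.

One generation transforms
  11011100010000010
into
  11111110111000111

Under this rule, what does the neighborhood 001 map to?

At position 8 the neighborhood is 001; the next row has 1 there.

1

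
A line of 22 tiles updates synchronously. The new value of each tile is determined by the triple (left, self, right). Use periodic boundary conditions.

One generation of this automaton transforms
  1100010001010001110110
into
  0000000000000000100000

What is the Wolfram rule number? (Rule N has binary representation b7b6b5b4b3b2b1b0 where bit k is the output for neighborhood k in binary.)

128

position 16: 111 → 1  (bit 7 = 1)
position 1: 110 → 0  (bit 6 = 0)
position 10: 101 → 0  (bit 5 = 0)
position 2: 100 → 0  (bit 4 = 0)
position 0: 011 → 0  (bit 3 = 0)
position 5: 010 → 0  (bit 2 = 0)
position 4: 001 → 0  (bit 1 = 0)
position 3: 000 → 0  (bit 0 = 0)
bits b7..b0 = 10000000 = 128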